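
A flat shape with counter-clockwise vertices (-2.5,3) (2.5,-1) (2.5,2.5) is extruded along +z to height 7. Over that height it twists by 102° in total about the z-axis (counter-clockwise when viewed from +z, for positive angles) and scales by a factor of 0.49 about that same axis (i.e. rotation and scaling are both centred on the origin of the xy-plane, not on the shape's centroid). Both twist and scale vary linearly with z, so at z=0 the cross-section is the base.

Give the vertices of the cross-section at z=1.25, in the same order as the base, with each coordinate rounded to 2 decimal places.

t = z/height = 1.25/7 = 0.178571
s = 1 + (scale-1)·z/height = 1 + (0.49-1)·1.25/7 = 0.908929
θ = twist·z/height = 102°·1.25/7 = 18.2143° = 0.317899 rad
cos θ = 0.949894, sin θ = 0.312572 (intermediates below are computed at full precision and shown rounded to 5 d.p.)
v1: (-2.5,3) → rotate → (-3.31245,2.06825) → ×s → (-3.01078,1.87989) → (-3.01,1.88)
v2: (2.5,-1) → rotate → (2.68731,-0.16846) → ×s → (2.44257,-0.15312) → (2.44,-0.15)
v3: (2.5,2.5) → rotate → (1.59331,3.15616) → ×s → (1.44820,2.86873) → (1.45,2.87)

Cross-section at z=1.25: (-3.01,1.88) (2.44,-0.15) (1.45,2.87)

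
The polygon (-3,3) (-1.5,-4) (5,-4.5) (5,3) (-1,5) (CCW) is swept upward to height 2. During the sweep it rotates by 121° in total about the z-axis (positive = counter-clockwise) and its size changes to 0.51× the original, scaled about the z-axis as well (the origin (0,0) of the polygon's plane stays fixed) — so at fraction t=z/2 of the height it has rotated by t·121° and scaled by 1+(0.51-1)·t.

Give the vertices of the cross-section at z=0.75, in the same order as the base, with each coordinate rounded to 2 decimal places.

t = z/height = 0.75/2 = 0.375
s = 1 + (scale-1)·z/height = 1 + (0.51-1)·0.75/2 = 0.816250
θ = twist·z/height = 121°·0.75/2 = 45.3750° = 0.791943 rad
cos θ = 0.702464, sin θ = 0.711720 (intermediates below are computed at full precision and shown rounded to 5 d.p.)
v1: (-3,3) → rotate → (-4.24255,-0.02777) → ×s → (-3.46298,-0.02267) → (-3.46,-0.02)
v2: (-1.5,-4) → rotate → (1.79318,-3.87743) → ×s → (1.46369,-3.16496) → (1.46,-3.16)
v3: (5,-4.5) → rotate → (6.71506,0.39751) → ×s → (5.48116,0.32447) → (5.48,0.32)
v4: (5,3) → rotate → (1.37716,5.66599) → ×s → (1.12411,4.62486) → (1.12,4.62)
v5: (-1,5) → rotate → (-4.26106,2.80060) → ×s → (-3.47809,2.28599) → (-3.48,2.29)

Cross-section at z=0.75: (-3.46,-0.02) (1.46,-3.16) (5.48,0.32) (1.12,4.62) (-3.48,2.29)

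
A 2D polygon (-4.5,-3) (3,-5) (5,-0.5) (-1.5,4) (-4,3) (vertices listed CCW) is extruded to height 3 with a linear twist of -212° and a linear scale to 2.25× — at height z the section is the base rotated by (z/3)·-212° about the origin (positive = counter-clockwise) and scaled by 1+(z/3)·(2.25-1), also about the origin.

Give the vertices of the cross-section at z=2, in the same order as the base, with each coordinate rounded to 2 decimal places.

Cross-section at z=2: (3.01,9.45) (-10.02,3.72) (-7.73,-5.01) (6.73,-4.01) (9.16,0.29)

t = z/height = 2/3 = 0.666667
s = 1 + (scale-1)·z/height = 1 + (2.25-1)·2/3 = 1.833333
θ = twist·z/height = -212°·2/3 = -141.3333° = -2.466732 rad
cos θ = -0.780794, sin θ = -0.624789 (intermediates below are computed at full precision and shown rounded to 5 d.p.)
v1: (-4.5,-3) → rotate → (1.63921,5.15393) → ×s → (3.00521,9.44887) → (3.01,9.45)
v2: (3,-5) → rotate → (-5.46632,2.02960) → ×s → (-10.02160,3.72094) → (-10.02,3.72)
v3: (5,-0.5) → rotate → (-4.21636,-2.73355) → ×s → (-7.73000,-5.01150) → (-7.73,-5.01)
v4: (-1.5,4) → rotate → (3.67035,-2.18599) → ×s → (6.72897,-4.00765) → (6.73,-4.01)
v5: (-4,3) → rotate → (4.99754,0.15677) → ×s → (9.16216,0.28742) → (9.16,0.29)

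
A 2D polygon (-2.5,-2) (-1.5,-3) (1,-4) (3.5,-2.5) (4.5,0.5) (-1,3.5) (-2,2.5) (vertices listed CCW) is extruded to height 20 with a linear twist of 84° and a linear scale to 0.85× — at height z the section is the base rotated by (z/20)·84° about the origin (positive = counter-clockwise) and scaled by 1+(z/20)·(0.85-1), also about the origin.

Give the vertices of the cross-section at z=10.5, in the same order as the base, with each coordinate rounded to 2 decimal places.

t = z/height = 10.5/20 = 0.525
s = 1 + (scale-1)·z/height = 1 + (0.85-1)·10.5/20 = 0.921250
θ = twist·z/height = 84°·10.5/20 = 44.1000° = 0.769690 rad
cos θ = 0.718126, sin θ = 0.695913 (intermediates below are computed at full precision and shown rounded to 5 d.p.)
v1: (-2.5,-2) → rotate → (-0.40349,-3.17603) → ×s → (-0.37172,-2.92592) → (-0.37,-2.93)
v2: (-1.5,-3) → rotate → (1.01055,-3.19825) → ×s → (0.93097,-2.94639) → (0.93,-2.95)
v3: (1,-4) → rotate → (3.50178,-2.17659) → ×s → (3.22601,-2.00519) → (3.23,-2.01)
v4: (3.5,-2.5) → rotate → (4.25322,0.64038) → ×s → (3.91828,0.58995) → (3.92,0.59)
v5: (4.5,0.5) → rotate → (2.88361,3.49067) → ×s → (2.65653,3.21578) → (2.66,3.22)
v6: (-1,3.5) → rotate → (-3.15382,1.81753) → ×s → (-2.90546,1.67440) → (-2.91,1.67)
v7: (-2,2.5) → rotate → (-3.17603,0.40349) → ×s → (-2.92592,0.37172) → (-2.93,0.37)

Cross-section at z=10.5: (-0.37,-2.93) (0.93,-2.95) (3.23,-2.01) (3.92,0.59) (2.66,3.22) (-2.91,1.67) (-2.93,0.37)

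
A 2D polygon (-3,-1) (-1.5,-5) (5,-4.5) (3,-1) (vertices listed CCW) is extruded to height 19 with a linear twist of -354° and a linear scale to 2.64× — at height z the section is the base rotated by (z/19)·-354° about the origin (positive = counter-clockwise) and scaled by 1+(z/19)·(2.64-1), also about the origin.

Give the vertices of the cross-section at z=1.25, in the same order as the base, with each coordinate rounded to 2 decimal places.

Cross-section at z=1.25: (-3.49,0.30) (-3.72,-4.43) (3.12,-6.77) (2.61,-2.33)

t = z/height = 1.25/19 = 0.0657895
s = 1 + (scale-1)·z/height = 1 + (2.64-1)·1.25/19 = 1.107895
θ = twist·z/height = -354°·1.25/19 = -23.2895° = -0.406478 rad
cos θ = 0.918519, sin θ = -0.395377 (intermediates below are computed at full precision and shown rounded to 5 d.p.)
v1: (-3,-1) → rotate → (-3.15093,0.26761) → ×s → (-3.49090,0.29649) → (-3.49,0.30)
v2: (-1.5,-5) → rotate → (-3.35466,-3.99953) → ×s → (-3.71661,-4.43106) → (-3.72,-4.43)
v3: (5,-4.5) → rotate → (2.81340,-6.11022) → ×s → (3.11695,-6.76948) → (3.12,-6.77)
v4: (3,-1) → rotate → (2.36018,-2.10465) → ×s → (2.61483,-2.33173) → (2.61,-2.33)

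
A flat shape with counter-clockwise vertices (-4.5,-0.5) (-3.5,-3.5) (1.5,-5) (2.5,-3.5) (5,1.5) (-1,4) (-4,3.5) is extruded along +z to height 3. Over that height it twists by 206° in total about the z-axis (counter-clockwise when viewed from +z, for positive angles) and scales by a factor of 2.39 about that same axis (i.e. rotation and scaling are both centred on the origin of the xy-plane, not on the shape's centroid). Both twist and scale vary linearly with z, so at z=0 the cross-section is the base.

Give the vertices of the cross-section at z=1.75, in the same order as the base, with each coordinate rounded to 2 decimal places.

t = z/height = 1.75/3 = 0.583333
s = 1 + (scale-1)·z/height = 1 + (2.39-1)·1.75/3 = 1.810833
θ = twist·z/height = 206°·1.75/3 = 120.1667° = 2.097304 rad
cos θ = -0.502517, sin θ = 0.864567 (intermediates below are computed at full precision and shown rounded to 5 d.p.)
v1: (-4.5,-0.5) → rotate → (2.69361,-3.63929) → ×s → (4.87768,-6.59016) → (4.88,-6.59)
v2: (-3.5,-3.5) → rotate → (4.78480,-1.26718) → ×s → (8.66447,-2.29464) → (8.66,-2.29)
v3: (1.5,-5) → rotate → (3.56906,3.80944) → ×s → (6.46297,6.89825) → (6.46,6.90)
v4: (2.5,-3.5) → rotate → (1.76969,3.92023) → ×s → (3.20462,7.09888) → (3.20,7.10)
v5: (5,1.5) → rotate → (-3.80944,3.56906) → ×s → (-6.89825,6.46297) → (-6.90,6.46)
v6: (-1,4) → rotate → (-2.95575,-2.87464) → ×s → (-5.35237,-5.20549) → (-5.35,-5.21)
v7: (-4,3.5) → rotate → (-1.01592,-5.21708) → ×s → (-1.83966,-9.44726) → (-1.84,-9.45)

Cross-section at z=1.75: (4.88,-6.59) (8.66,-2.29) (6.46,6.90) (3.20,7.10) (-6.90,6.46) (-5.35,-5.21) (-1.84,-9.45)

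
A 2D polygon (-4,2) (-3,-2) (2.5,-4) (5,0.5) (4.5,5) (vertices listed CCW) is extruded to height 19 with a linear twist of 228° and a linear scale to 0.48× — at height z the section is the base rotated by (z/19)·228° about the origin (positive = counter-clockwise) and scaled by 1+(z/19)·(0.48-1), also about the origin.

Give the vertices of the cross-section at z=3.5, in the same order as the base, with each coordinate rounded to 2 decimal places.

Cross-section at z=3.5: (-3.90,-1.08) (-0.81,-3.16) (4.10,-1.18) (3.06,3.36) (0.00,6.08)

t = z/height = 3.5/19 = 0.184211
s = 1 + (scale-1)·z/height = 1 + (0.48-1)·3.5/19 = 0.904211
θ = twist·z/height = 228°·3.5/19 = 42.0000° = 0.733038 rad
cos θ = 0.743145, sin θ = 0.669131 (intermediates below are computed at full precision and shown rounded to 5 d.p.)
v1: (-4,2) → rotate → (-4.31084,-1.19023) → ×s → (-3.89791,-1.07622) → (-3.90,-1.08)
v2: (-3,-2) → rotate → (-0.89117,-3.49368) → ×s → (-0.80581,-3.15902) → (-0.81,-3.16)
v3: (2.5,-4) → rotate → (4.53438,-1.29975) → ×s → (4.10004,-1.17525) → (4.10,-1.18)
v4: (5,0.5) → rotate → (3.38116,3.71723) → ×s → (3.05728,3.36115) → (3.06,3.36)
v5: (4.5,5) → rotate → (-0.00150,6.72681) → ×s → (-0.00136,6.08245) → (0.00,6.08)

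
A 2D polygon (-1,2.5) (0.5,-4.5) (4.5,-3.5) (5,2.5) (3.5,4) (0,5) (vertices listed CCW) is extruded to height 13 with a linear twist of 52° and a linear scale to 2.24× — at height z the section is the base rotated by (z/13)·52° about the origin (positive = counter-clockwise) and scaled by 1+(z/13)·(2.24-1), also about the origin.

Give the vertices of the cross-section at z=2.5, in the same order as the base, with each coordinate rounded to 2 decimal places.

t = z/height = 2.5/13 = 0.192308
s = 1 + (scale-1)·z/height = 1 + (2.24-1)·2.5/13 = 1.238462
θ = twist·z/height = 52°·2.5/13 = 10.0000° = 0.174533 rad
cos θ = 0.984808, sin θ = 0.173648 (intermediates below are computed at full precision and shown rounded to 5 d.p.)
v1: (-1,2.5) → rotate → (-1.41893,2.28837) → ×s → (-1.75729,2.83406) → (-1.76,2.83)
v2: (0.5,-4.5) → rotate → (1.27382,-4.34481) → ×s → (1.57758,-5.38088) → (1.58,-5.38)
v3: (4.5,-3.5) → rotate → (5.03940,-2.66541) → ×s → (6.24111,-3.30101) → (6.24,-3.30)
v4: (5,2.5) → rotate → (4.48992,3.33026) → ×s → (5.56059,4.12440) → (5.56,4.12)
v5: (3.5,4) → rotate → (2.75223,4.54700) → ×s → (3.40854,5.63128) → (3.41,5.63)
v6: (0,5) → rotate → (-0.86824,4.92404) → ×s → (-1.07528,6.09823) → (-1.08,6.10)

Cross-section at z=2.5: (-1.76,2.83) (1.58,-5.38) (6.24,-3.30) (5.56,4.12) (3.41,5.63) (-1.08,6.10)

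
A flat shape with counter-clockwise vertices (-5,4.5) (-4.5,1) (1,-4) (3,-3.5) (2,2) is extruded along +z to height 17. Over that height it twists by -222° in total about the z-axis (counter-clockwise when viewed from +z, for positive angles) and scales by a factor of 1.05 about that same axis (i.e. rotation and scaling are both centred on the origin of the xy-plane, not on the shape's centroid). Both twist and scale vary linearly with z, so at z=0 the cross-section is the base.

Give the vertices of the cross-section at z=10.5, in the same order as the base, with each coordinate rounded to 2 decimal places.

Cross-section at z=10.5: (6.93,0.11) (4.10,2.40) (-3.56,2.32) (-4.72,0.54) (-0.11,-2.91)

t = z/height = 10.5/17 = 0.617647
s = 1 + (scale-1)·z/height = 1 + (1.05-1)·10.5/17 = 1.030882
θ = twist·z/height = -222°·10.5/17 = -137.1176° = -2.393154 rad
cos θ = -0.732753, sin θ = -0.680495 (intermediates below are computed at full precision and shown rounded to 5 d.p.)
v1: (-5,4.5) → rotate → (6.72599,0.10509) → ×s → (6.93371,0.10834) → (6.93,0.11)
v2: (-4.5,1) → rotate → (3.97788,2.32948) → ×s → (4.10073,2.40142) → (4.10,2.40)
v3: (1,-4) → rotate → (-3.45473,2.25051) → ×s → (-3.56142,2.32002) → (-3.56,2.32)
v4: (3,-3.5) → rotate → (-4.57999,0.52315) → ×s → (-4.72143,0.53930) → (-4.72,0.54)
v5: (2,2) → rotate → (-0.10451,-2.82650) → ×s → (-0.10774,-2.91378) → (-0.11,-2.91)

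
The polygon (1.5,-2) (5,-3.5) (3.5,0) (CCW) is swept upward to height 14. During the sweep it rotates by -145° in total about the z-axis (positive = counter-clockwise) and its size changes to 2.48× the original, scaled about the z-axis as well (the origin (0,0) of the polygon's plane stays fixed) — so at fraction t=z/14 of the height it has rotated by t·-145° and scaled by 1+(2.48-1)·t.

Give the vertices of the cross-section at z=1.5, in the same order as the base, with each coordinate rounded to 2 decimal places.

Cross-section at z=1.5: (1.05,-2.70) (4.50,-5.46) (3.91,-1.09)

t = z/height = 1.5/14 = 0.107143
s = 1 + (scale-1)·z/height = 1 + (2.48-1)·1.5/14 = 1.158571
θ = twist·z/height = -145°·1.5/14 = -15.5357° = -0.271149 rad
cos θ = 0.963464, sin θ = -0.267839 (intermediates below are computed at full precision and shown rounded to 5 d.p.)
v1: (1.5,-2) → rotate → (0.90952,-2.32869) → ×s → (1.05374,-2.69795) → (1.05,-2.70)
v2: (5,-3.5) → rotate → (3.87988,-4.71132) → ×s → (4.49512,-5.45840) → (4.50,-5.46)
v3: (3.5,0) → rotate → (3.37212,-0.93744) → ×s → (3.90685,-1.08609) → (3.91,-1.09)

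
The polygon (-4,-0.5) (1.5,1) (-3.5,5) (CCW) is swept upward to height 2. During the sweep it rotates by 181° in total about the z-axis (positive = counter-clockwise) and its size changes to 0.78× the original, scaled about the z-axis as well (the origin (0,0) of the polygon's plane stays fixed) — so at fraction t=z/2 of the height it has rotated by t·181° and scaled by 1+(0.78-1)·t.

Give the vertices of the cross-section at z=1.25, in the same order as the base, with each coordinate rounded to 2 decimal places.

t = z/height = 1.25/2 = 0.625
s = 1 + (scale-1)·z/height = 1 + (0.78-1)·1.25/2 = 0.862500
θ = twist·z/height = 181°·1.25/2 = 113.1250° = 1.974404 rad
cos θ = -0.392738, sin θ = 0.919650 (intermediates below are computed at full precision and shown rounded to 5 d.p.)
v1: (-4,-0.5) → rotate → (2.03078,-3.48223) → ×s → (1.75155,-3.00342) → (1.75,-3.00)
v2: (1.5,1) → rotate → (-1.50876,0.98674) → ×s → (-1.30130,0.85106) → (-1.30,0.85)
v3: (-3.5,5) → rotate → (-3.22367,-5.18247) → ×s → (-2.78041,-4.46988) → (-2.78,-4.47)

Cross-section at z=1.25: (1.75,-3.00) (-1.30,0.85) (-2.78,-4.47)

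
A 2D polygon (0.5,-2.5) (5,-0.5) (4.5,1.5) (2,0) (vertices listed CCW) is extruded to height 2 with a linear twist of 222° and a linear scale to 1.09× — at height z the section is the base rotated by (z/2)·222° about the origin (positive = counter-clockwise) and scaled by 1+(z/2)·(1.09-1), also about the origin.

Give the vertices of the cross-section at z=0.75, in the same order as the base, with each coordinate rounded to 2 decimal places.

t = z/height = 0.75/2 = 0.375
s = 1 + (scale-1)·z/height = 1 + (1.09-1)·0.75/2 = 1.033750
θ = twist·z/height = 222°·0.75/2 = 83.2500° = 1.452987 rad
cos θ = 0.117537, sin θ = 0.993068 (intermediates below are computed at full precision and shown rounded to 5 d.p.)
v1: (0.5,-2.5) → rotate → (2.54144,0.20269) → ×s → (2.62721,0.20953) → (2.63,0.21)
v2: (5,-0.5) → rotate → (1.08422,4.90657) → ×s → (1.12081,5.07217) → (1.12,5.07)
v3: (4.5,1.5) → rotate → (-0.96068,4.64511) → ×s → (-0.99311,4.80189) → (-0.99,4.80)
v4: (2,0) → rotate → (0.23507,1.98614) → ×s → (0.24301,2.05317) → (0.24,2.05)

Cross-section at z=0.75: (2.63,0.21) (1.12,5.07) (-0.99,4.80) (0.24,2.05)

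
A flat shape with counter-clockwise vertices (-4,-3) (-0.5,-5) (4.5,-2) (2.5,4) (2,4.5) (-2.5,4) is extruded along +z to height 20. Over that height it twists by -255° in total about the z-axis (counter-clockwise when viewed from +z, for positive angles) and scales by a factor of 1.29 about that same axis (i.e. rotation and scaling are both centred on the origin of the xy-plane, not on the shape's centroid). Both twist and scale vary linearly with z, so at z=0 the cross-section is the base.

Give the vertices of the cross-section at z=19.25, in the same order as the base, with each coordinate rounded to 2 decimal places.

Cross-section at z=19.25: (5.62,-3.06) (6.08,2.08) (-0.07,6.30) (-5.98,0.78) (-6.30,-0.07) (-3.32,-5.04)

t = z/height = 19.25/20 = 0.9625
s = 1 + (scale-1)·z/height = 1 + (1.29-1)·19.25/20 = 1.279125
θ = twist·z/height = -255°·19.25/20 = -245.4375° = -4.283692 rad
cos θ = -0.415686, sin θ = 0.909508 (intermediates below are computed at full precision and shown rounded to 5 d.p.)
v1: (-4,-3) → rotate → (4.39127,-2.39098) → ×s → (5.61698,-3.05836) → (5.62,-3.06)
v2: (-0.5,-5) → rotate → (4.75538,1.62367) → ×s → (6.08273,2.07688) → (6.08,2.08)
v3: (4.5,-2) → rotate → (-0.05157,4.92416) → ×s → (-0.06596,6.29861) → (-0.07,6.30)
v4: (2.5,4) → rotate → (-4.67725,0.61103) → ×s → (-5.98278,0.78158) → (-5.98,0.78)
v5: (2,4.5) → rotate → (-4.92416,-0.05157) → ×s → (-6.29861,-0.06596) → (-6.30,-0.07)
v6: (-2.5,4) → rotate → (-2.59882,-3.93651) → ×s → (-3.32421,-5.03529) → (-3.32,-5.04)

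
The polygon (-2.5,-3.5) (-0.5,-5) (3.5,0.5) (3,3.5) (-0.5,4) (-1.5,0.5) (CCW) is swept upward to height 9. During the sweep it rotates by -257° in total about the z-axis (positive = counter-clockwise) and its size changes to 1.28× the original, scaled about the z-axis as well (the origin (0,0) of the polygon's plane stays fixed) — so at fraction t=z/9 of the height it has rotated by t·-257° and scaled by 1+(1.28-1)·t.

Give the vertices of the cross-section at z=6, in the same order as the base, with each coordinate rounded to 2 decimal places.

Cross-section at z=6: (2.31,4.55) (-0.31,5.95) (-4.02,-1.21) (-2.89,-4.64) (1.30,-4.60) (1.85,-0.32)

t = z/height = 6/9 = 0.666667
s = 1 + (scale-1)·z/height = 1 + (1.28-1)·6/9 = 1.186667
θ = twist·z/height = -257°·6/9 = -171.3333° = -2.990331 rad
cos θ = -0.988582, sin θ = -0.150686 (intermediates below are computed at full precision and shown rounded to 5 d.p.)
v1: (-2.5,-3.5) → rotate → (1.94405,3.83675) → ×s → (2.30694,4.55294) → (2.31,4.55)
v2: (-0.5,-5) → rotate → (-0.25914,5.01825) → ×s → (-0.30751,5.95499) → (-0.31,5.95)
v3: (3.5,0.5) → rotate → (-3.38469,-1.02169) → ×s → (-4.01650,-1.21241) → (-4.02,-1.21)
v4: (3,3.5) → rotate → (-2.43835,-3.91209) → ×s → (-2.89350,-4.64235) → (-2.89,-4.64)
v5: (-0.5,4) → rotate → (1.09703,-3.87898) → ×s → (1.30181,-4.60306) → (1.30,-4.60)
v6: (-1.5,0.5) → rotate → (1.55822,-0.26826) → ×s → (1.84908,-0.31834) → (1.85,-0.32)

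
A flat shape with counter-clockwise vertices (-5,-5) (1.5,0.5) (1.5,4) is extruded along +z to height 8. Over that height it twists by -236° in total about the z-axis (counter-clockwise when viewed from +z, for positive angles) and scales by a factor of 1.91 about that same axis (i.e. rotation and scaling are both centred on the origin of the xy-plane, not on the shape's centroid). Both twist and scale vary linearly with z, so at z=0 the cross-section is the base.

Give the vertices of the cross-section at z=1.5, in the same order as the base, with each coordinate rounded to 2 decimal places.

Cross-section at z=1.5: (-8.28,-0.11) (1.67,-0.81) (4.53,2.13)

t = z/height = 1.5/8 = 0.1875
s = 1 + (scale-1)·z/height = 1 + (1.91-1)·1.5/8 = 1.170625
θ = twist·z/height = -236°·1.5/8 = -44.2500° = -0.772308 rad
cos θ = 0.716302, sin θ = -0.697790 (intermediates below are computed at full precision and shown rounded to 5 d.p.)
v1: (-5,-5) → rotate → (-7.07046,-0.09256) → ×s → (-8.27686,-0.10835) → (-8.28,-0.11)
v2: (1.5,0.5) → rotate → (1.42335,-0.68853) → ×s → (1.66621,-0.80602) → (1.67,-0.81)
v3: (1.5,4) → rotate → (3.86561,1.81852) → ×s → (4.52519,2.12881) → (4.53,2.13)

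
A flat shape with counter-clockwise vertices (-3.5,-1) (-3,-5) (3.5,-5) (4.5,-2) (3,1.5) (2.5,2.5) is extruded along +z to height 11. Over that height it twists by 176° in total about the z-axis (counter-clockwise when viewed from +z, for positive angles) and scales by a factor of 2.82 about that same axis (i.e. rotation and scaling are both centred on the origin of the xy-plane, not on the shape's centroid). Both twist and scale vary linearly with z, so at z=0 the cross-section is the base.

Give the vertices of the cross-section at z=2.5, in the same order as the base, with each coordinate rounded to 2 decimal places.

Cross-section at z=2.5: (-2.88,-4.26) (1.29,-8.14) (8.33,-2.23) (6.69,1.92) (1.89,4.35) (0.44,4.98)

t = z/height = 2.5/11 = 0.227273
s = 1 + (scale-1)·z/height = 1 + (2.82-1)·2.5/11 = 1.413636
θ = twist·z/height = 176°·2.5/11 = 40.0000° = 0.698132 rad
cos θ = 0.766044, sin θ = 0.642788 (intermediates below are computed at full precision and shown rounded to 5 d.p.)
v1: (-3.5,-1) → rotate → (-2.03837,-3.01580) → ×s → (-2.88151,-4.26325) → (-2.88,-4.26)
v2: (-3,-5) → rotate → (0.91580,-5.75859) → ×s → (1.29461,-8.14055) → (1.29,-8.14)
v3: (3.5,-5) → rotate → (5.89509,-1.58047) → ×s → (8.33352,-2.23420) → (8.33,-2.23)
v4: (4.5,-2) → rotate → (4.73278,1.36046) → ×s → (6.69042,1.92319) → (6.69,1.92)
v5: (3,1.5) → rotate → (1.33395,3.07743) → ×s → (1.88572,4.35037) → (1.89,4.35)
v6: (2.5,2.5) → rotate → (0.30814,3.52208) → ×s → (0.43560,4.97894) → (0.44,4.98)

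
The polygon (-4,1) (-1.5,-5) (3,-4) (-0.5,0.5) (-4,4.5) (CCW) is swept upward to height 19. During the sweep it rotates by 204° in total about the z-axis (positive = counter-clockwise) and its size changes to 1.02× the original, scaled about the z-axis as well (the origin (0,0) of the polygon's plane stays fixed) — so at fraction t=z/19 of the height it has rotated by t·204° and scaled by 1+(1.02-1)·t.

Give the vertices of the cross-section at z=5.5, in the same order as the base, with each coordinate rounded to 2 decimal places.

t = z/height = 5.5/19 = 0.289474
s = 1 + (scale-1)·z/height = 1 + (1.02-1)·5.5/19 = 1.005789
θ = twist·z/height = 204°·5.5/19 = 59.0526° = 1.030663 rad
cos θ = 0.514250, sin θ = 0.857640 (intermediates below are computed at full precision and shown rounded to 5 d.p.)
v1: (-4,1) → rotate → (-2.91464,-2.91631) → ×s → (-2.93152,-2.93319) → (-2.93,-2.93)
v2: (-1.5,-5) → rotate → (3.51682,-3.85771) → ×s → (3.53719,-3.88005) → (3.54,-3.88)
v3: (3,-4) → rotate → (4.97331,0.51592) → ×s → (5.00210,0.51891) → (5.00,0.52)
v4: (-0.5,0.5) → rotate → (-0.68595,-0.17169) → ×s → (-0.68992,-0.17269) → (-0.69,-0.17)
v5: (-4,4.5) → rotate → (-5.91638,-1.11643) → ×s → (-5.95063,-1.12290) → (-5.95,-1.12)

Cross-section at z=5.5: (-2.93,-2.93) (3.54,-3.88) (5.00,0.52) (-0.69,-0.17) (-5.95,-1.12)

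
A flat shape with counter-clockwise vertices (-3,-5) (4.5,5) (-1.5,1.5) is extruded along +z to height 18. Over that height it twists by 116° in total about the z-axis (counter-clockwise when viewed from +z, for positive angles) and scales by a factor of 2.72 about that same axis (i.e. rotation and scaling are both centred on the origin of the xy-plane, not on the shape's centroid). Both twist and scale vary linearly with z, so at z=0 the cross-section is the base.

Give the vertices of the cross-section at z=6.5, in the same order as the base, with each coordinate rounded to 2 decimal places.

Cross-section at z=6.5: (1.79,-9.28) (0.02,10.90) (-3.43,0.19)

t = z/height = 6.5/18 = 0.361111
s = 1 + (scale-1)·z/height = 1 + (2.72-1)·6.5/18 = 1.621111
θ = twist·z/height = 116°·6.5/18 = 41.8889° = 0.731099 rad
cos θ = 0.744441, sin θ = 0.667688 (intermediates below are computed at full precision and shown rounded to 5 d.p.)
v1: (-3,-5) → rotate → (1.10512,-5.72527) → ×s → (1.79152,-9.28130) → (1.79,-9.28)
v2: (4.5,5) → rotate → (0.01154,6.72680) → ×s → (0.01871,10.90489) → (0.02,10.90)
v3: (-1.5,1.5) → rotate → (-2.11819,0.11513) → ×s → (-3.43383,0.18664) → (-3.43,0.19)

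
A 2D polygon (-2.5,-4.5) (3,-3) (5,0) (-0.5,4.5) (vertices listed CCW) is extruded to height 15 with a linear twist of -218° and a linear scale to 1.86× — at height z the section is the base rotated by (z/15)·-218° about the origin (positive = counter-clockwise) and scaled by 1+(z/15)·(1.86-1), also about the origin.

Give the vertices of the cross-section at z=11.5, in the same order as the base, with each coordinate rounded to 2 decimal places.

t = z/height = 11.5/15 = 0.766667
s = 1 + (scale-1)·z/height = 1 + (1.86-1)·11.5/15 = 1.659333
θ = twist·z/height = -218°·11.5/15 = -167.1333° = -2.917027 rad
cos θ = -0.974891, sin θ = -0.222683 (intermediates below are computed at full precision and shown rounded to 5 d.p.)
v1: (-2.5,-4.5) → rotate → (1.43515,4.94372) → ×s → (2.38140,8.20327) → (2.38,8.20)
v2: (3,-3) → rotate → (-3.59272,2.25662) → ×s → (-5.96152,3.74449) → (-5.96,3.74)
v3: (5,0) → rotate → (-4.87445,-1.11341) → ×s → (-8.08834,-1.84753) → (-8.09,-1.85)
v4: (-0.5,4.5) → rotate → (1.48952,-4.27567) → ×s → (2.47161,-7.09476) → (2.47,-7.09)

Cross-section at z=11.5: (2.38,8.20) (-5.96,3.74) (-8.09,-1.85) (2.47,-7.09)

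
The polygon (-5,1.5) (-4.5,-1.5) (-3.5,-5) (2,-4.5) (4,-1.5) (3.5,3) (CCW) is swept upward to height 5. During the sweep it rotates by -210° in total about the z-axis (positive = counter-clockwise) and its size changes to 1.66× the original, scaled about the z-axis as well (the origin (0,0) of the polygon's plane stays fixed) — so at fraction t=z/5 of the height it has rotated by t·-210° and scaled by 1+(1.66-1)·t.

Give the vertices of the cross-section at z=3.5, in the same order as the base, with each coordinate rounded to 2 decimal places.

t = z/height = 3.5/5 = 0.7
s = 1 + (scale-1)·z/height = 1 + (1.66-1)·3.5/5 = 1.462000
θ = twist·z/height = -210°·3.5/5 = -147.0000° = -2.565634 rad
cos θ = -0.838671, sin θ = -0.544639 (intermediates below are computed at full precision and shown rounded to 5 d.p.)
v1: (-5,1.5) → rotate → (5.01031,1.46519) → ×s → (7.32508,2.14211) → (7.33,2.14)
v2: (-4.5,-1.5) → rotate → (2.95706,3.70888) → ×s → (4.32322,5.42238) → (4.32,5.42)
v3: (-3.5,-5) → rotate → (0.21215,6.09959) → ×s → (0.31017,8.91760) → (0.31,8.92)
v4: (2,-4.5) → rotate → (-4.12822,2.68474) → ×s → (-6.03545,3.92509) → (-6.04,3.93)
v5: (4,-1.5) → rotate → (-4.17164,-0.92055) → ×s → (-6.09894,-1.34584) → (-6.10,-1.35)
v6: (3.5,3) → rotate → (-1.30143,-4.42225) → ×s → (-1.90269,-6.46533) → (-1.90,-6.47)

Cross-section at z=3.5: (7.33,2.14) (4.32,5.42) (0.31,8.92) (-6.04,3.93) (-6.10,-1.35) (-1.90,-6.47)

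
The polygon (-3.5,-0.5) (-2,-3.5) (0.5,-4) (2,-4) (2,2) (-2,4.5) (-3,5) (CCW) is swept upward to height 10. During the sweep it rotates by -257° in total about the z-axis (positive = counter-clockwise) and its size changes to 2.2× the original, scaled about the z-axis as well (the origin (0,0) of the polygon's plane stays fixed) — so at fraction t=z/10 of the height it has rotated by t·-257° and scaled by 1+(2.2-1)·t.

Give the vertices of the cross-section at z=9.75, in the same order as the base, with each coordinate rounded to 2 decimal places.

t = z/height = 9.75/10 = 0.975
s = 1 + (scale-1)·z/height = 1 + (2.2-1)·9.75/10 = 2.170000
θ = twist·z/height = -257°·9.75/10 = -250.5750° = -4.373359 rad
cos θ = -0.332573, sin θ = 0.943078 (intermediates below are computed at full precision and shown rounded to 5 d.p.)
v1: (-3.5,-0.5) → rotate → (1.63554,-3.13449) → ×s → (3.54913,-6.80183) → (3.55,-6.80)
v2: (-2,-3.5) → rotate → (3.96592,-0.72215) → ×s → (8.60604,-1.56707) → (8.61,-1.57)
v3: (0.5,-4) → rotate → (3.60602,1.80183) → ×s → (7.82507,3.90997) → (7.83,3.91)
v4: (2,-4) → rotate → (3.10717,3.21645) → ×s → (6.74255,6.97969) → (6.74,6.98)
v5: (2,2) → rotate → (-2.55130,1.22101) → ×s → (-5.53632,2.64959) → (-5.54,2.65)
v6: (-2,4.5) → rotate → (-3.57870,-3.38273) → ×s → (-7.76579,-7.34053) → (-7.77,-7.34)
v7: (-3,5) → rotate → (-3.71767,-4.49210) → ×s → (-8.06734,-9.74785) → (-8.07,-9.75)

Cross-section at z=9.75: (3.55,-6.80) (8.61,-1.57) (7.83,3.91) (6.74,6.98) (-5.54,2.65) (-7.77,-7.34) (-8.07,-9.75)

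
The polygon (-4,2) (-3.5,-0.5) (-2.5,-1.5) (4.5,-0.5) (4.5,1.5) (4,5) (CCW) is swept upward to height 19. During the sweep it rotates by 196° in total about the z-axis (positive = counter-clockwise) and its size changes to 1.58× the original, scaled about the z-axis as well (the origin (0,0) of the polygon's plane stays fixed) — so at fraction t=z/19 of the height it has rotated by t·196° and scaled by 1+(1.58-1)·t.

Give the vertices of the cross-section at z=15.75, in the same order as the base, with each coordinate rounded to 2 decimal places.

t = z/height = 15.75/19 = 0.828947
s = 1 + (scale-1)·z/height = 1 + (1.58-1)·15.75/19 = 1.480789
θ = twist·z/height = 196°·15.75/19 = 162.4737° = 2.835701 rad
cos θ = -0.953579, sin θ = 0.301144 (intermediates below are computed at full precision and shown rounded to 5 d.p.)
v1: (-4,2) → rotate → (3.21203,-3.11173) → ×s → (4.75634,-4.60782) → (4.76,-4.61)
v2: (-3.5,-0.5) → rotate → (3.48810,-0.57721) → ×s → (5.16514,-0.85473) → (5.17,-0.85)
v3: (-2.5,-1.5) → rotate → (2.83566,0.67751) → ×s → (4.19902,1.00325) → (4.20,1.00)
v4: (4.5,-0.5) → rotate → (-4.14053,1.83194) → ×s → (-6.13126,2.71271) → (-6.13,2.71)
v5: (4.5,1.5) → rotate → (-4.74282,-0.07522) → ×s → (-7.02312,-0.11139) → (-7.02,-0.11)
v6: (4,5) → rotate → (-5.32003,-3.56332) → ×s → (-7.87785,-5.27652) → (-7.88,-5.28)

Cross-section at z=15.75: (4.76,-4.61) (5.17,-0.85) (4.20,1.00) (-6.13,2.71) (-7.02,-0.11) (-7.88,-5.28)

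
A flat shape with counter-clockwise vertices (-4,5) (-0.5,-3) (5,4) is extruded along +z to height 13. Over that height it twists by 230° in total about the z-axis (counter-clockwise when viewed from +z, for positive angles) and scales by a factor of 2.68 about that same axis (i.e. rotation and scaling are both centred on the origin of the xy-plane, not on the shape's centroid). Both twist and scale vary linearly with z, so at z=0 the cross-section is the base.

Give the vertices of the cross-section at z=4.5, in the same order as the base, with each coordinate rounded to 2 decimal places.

t = z/height = 4.5/13 = 0.346154
s = 1 + (scale-1)·z/height = 1 + (2.68-1)·4.5/13 = 1.581538
θ = twist·z/height = 230°·4.5/13 = 79.6154° = 1.389551 rad
cos θ = 0.180255, sin θ = 0.983620 (intermediates below are computed at full precision and shown rounded to 5 d.p.)
v1: (-4,5) → rotate → (-5.63912,-3.03320) → ×s → (-8.91848,-4.79713) → (-8.92,-4.80)
v2: (-0.5,-3) → rotate → (2.86073,-1.03258) → ×s → (4.52436,-1.63306) → (4.52,-1.63)
v3: (5,4) → rotate → (-3.03320,5.63912) → ×s → (-4.79713,8.91848) → (-4.80,8.92)

Cross-section at z=4.5: (-8.92,-4.80) (4.52,-1.63) (-4.80,8.92)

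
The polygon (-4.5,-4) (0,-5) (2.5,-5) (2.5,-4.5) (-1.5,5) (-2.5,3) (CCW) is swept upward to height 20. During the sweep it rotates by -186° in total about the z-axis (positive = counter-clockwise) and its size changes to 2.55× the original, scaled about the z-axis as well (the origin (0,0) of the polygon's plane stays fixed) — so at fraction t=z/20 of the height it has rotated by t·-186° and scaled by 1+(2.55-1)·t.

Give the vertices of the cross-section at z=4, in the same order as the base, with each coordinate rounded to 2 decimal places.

Cross-section at z=4: (-7.86,-0.61) (-3.96,-5.22) (-1.35,-7.20) (-0.96,-6.68) (2.39,6.41) (-0.23,5.11)

t = z/height = 4/20 = 0.2
s = 1 + (scale-1)·z/height = 1 + (2.55-1)·4/20 = 1.310000
θ = twist·z/height = -186°·4/20 = -37.2000° = -0.649262 rad
cos θ = 0.796530, sin θ = -0.604599 (intermediates below are computed at full precision and shown rounded to 5 d.p.)
v1: (-4.5,-4) → rotate → (-6.00278,-0.46542) → ×s → (-7.86364,-0.60970) → (-7.86,-0.61)
v2: (0,-5) → rotate → (-3.02300,-3.98265) → ×s → (-3.96012,-5.21727) → (-3.96,-5.22)
v3: (2.5,-5) → rotate → (-1.03167,-5.49415) → ×s → (-1.35149,-7.19733) → (-1.35,-7.20)
v4: (2.5,-4.5) → rotate → (-0.72937,-5.09588) → ×s → (-0.95548,-6.67561) → (-0.96,-6.68)
v5: (-1.5,5) → rotate → (1.82820,4.88955) → ×s → (2.39494,6.40531) → (2.39,6.41)
v6: (-2.5,3) → rotate → (-0.17753,3.90109) → ×s → (-0.23256,5.11042) → (-0.23,5.11)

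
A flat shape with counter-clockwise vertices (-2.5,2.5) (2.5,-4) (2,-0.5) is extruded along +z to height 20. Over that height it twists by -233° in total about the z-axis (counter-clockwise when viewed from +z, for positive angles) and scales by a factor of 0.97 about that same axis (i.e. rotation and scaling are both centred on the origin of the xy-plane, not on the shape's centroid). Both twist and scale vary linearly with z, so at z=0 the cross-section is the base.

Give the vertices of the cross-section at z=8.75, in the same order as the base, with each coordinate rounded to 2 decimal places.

Cross-section at z=8.75: (2.92,1.90) (-4.37,-1.60) (-0.89,-1.83)

t = z/height = 8.75/20 = 0.4375
s = 1 + (scale-1)·z/height = 1 + (0.97-1)·8.75/20 = 0.986875
θ = twist·z/height = -233°·8.75/20 = -101.9375° = -1.779145 rad
cos θ = -0.206845, sin θ = -0.978374 (intermediates below are computed at full precision and shown rounded to 5 d.p.)
v1: (-2.5,2.5) → rotate → (2.96305,1.92882) → ×s → (2.92416,1.90351) → (2.92,1.90)
v2: (2.5,-4) → rotate → (-4.43061,-1.61856) → ×s → (-4.37245,-1.59731) → (-4.37,-1.60)
v3: (2,-0.5) → rotate → (-0.90288,-1.85333) → ×s → (-0.89103,-1.82900) → (-0.89,-1.83)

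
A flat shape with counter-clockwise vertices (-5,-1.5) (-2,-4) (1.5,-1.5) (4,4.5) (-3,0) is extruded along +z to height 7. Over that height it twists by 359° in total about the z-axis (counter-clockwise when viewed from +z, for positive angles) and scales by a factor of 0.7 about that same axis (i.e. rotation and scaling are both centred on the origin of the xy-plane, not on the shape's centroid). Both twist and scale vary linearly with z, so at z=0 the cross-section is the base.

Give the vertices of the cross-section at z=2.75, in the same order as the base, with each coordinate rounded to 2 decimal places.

t = z/height = 2.75/7 = 0.392857
s = 1 + (scale-1)·z/height = 1 + (0.7-1)·2.75/7 = 0.882143
θ = twist·z/height = 359°·2.75/7 = 141.0357° = 2.461538 rad
cos θ = -0.777538, sin θ = 0.628836 (intermediates below are computed at full precision and shown rounded to 5 d.p.)
v1: (-5,-1.5) → rotate → (4.83094,-1.97787) → ×s → (4.26158,-1.74477) → (4.26,-1.74)
v2: (-2,-4) → rotate → (4.07042,1.85248) → ×s → (3.59069,1.63415) → (3.59,1.63)
v3: (1.5,-1.5) → rotate → (-0.22305,2.10956) → ×s → (-0.19676,1.86093) → (-0.20,1.86)
v4: (4,4.5) → rotate → (-5.93991,-0.98358) → ×s → (-5.23985,-0.86766) → (-5.24,-0.87)
v5: (-3,0) → rotate → (2.33261,-1.88651) → ×s → (2.05770,-1.66417) → (2.06,-1.66)

Cross-section at z=2.75: (4.26,-1.74) (3.59,1.63) (-0.20,1.86) (-5.24,-0.87) (2.06,-1.66)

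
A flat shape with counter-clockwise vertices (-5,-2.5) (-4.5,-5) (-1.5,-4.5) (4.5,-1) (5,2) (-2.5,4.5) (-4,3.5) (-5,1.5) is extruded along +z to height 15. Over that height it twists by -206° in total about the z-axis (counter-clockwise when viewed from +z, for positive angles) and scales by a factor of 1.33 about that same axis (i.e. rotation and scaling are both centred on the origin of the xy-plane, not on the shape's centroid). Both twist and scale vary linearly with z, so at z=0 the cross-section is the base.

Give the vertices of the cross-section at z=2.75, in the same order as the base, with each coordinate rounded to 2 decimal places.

t = z/height = 2.75/15 = 0.183333
s = 1 + (scale-1)·z/height = 1 + (1.33-1)·2.75/15 = 1.060500
θ = twist·z/height = -206°·2.75/15 = -37.7667° = -0.659153 rad
cos θ = 0.790511, sin θ = -0.612447 (intermediates below are computed at full precision and shown rounded to 5 d.p.)
v1: (-5,-2.5) → rotate → (-5.48368,1.08596) → ×s → (-5.81544,1.15166) → (-5.82,1.15)
v2: (-4.5,-5) → rotate → (-6.61954,-1.19654) → ×s → (-7.02002,-1.26894) → (-7.02,-1.27)
v3: (-1.5,-4.5) → rotate → (-3.94178,-2.63863) → ×s → (-4.18026,-2.79827) → (-4.18,-2.80)
v4: (4.5,-1) → rotate → (2.94485,-3.54652) → ×s → (3.12302,-3.76109) → (3.12,-3.76)
v5: (5,2) → rotate → (5.17745,-1.48121) → ×s → (5.49069,-1.57083) → (5.49,-1.57)
v6: (-2.5,4.5) → rotate → (0.77973,5.08842) → ×s → (0.82691,5.39627) → (0.83,5.40)
v7: (-4,3.5) → rotate → (-1.01848,5.21658) → ×s → (-1.08010,5.53218) → (-1.08,5.53)
v8: (-5,1.5) → rotate → (-3.03389,4.24800) → ×s → (-3.21744,4.50501) → (-3.22,4.51)

Cross-section at z=2.75: (-5.82,1.15) (-7.02,-1.27) (-4.18,-2.80) (3.12,-3.76) (5.49,-1.57) (0.83,5.40) (-1.08,5.53) (-3.22,4.51)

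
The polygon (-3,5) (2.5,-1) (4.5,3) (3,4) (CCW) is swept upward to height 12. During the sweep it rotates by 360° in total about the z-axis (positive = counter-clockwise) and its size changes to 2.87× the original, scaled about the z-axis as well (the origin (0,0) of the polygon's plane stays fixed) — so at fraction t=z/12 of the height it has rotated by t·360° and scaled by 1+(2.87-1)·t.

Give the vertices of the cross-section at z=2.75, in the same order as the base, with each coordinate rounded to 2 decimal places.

t = z/height = 2.75/12 = 0.229167
s = 1 + (scale-1)·z/height = 1 + (2.87-1)·2.75/12 = 1.428542
θ = twist·z/height = 360°·2.75/12 = 82.5000° = 1.439897 rad
cos θ = 0.130526, sin θ = 0.991445 (intermediates below are computed at full precision and shown rounded to 5 d.p.)
v1: (-3,5) → rotate → (-5.34880,-2.32170) → ×s → (-7.64099,-3.31665) → (-7.64,-3.32)
v2: (2.5,-1) → rotate → (1.31776,2.34809) → ×s → (1.88248,3.35434) → (1.88,3.35)
v3: (4.5,3) → rotate → (-2.38697,4.85308) → ×s → (-3.40988,6.93283) → (-3.41,6.93)
v4: (3,4) → rotate → (-3.57420,3.49644) → ×s → (-5.10589,4.99481) → (-5.11,4.99)

Cross-section at z=2.75: (-7.64,-3.32) (1.88,3.35) (-3.41,6.93) (-5.11,4.99)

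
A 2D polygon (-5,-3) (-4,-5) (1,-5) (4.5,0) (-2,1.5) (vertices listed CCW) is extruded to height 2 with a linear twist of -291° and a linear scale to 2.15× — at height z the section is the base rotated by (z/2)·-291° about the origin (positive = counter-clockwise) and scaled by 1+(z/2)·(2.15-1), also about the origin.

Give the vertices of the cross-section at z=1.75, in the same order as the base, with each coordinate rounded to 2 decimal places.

t = z/height = 1.75/2 = 0.875
s = 1 + (scale-1)·z/height = 1 + (2.15-1)·1.75/2 = 2.006250
θ = twist·z/height = -291°·1.75/2 = -254.6250° = -4.444045 rad
cos θ = -0.265135, sin θ = 0.964211 (intermediates below are computed at full precision and shown rounded to 5 d.p.)
v1: (-5,-3) → rotate → (4.21831,-4.02565) → ×s → (8.46299,-8.07646) → (8.46,-8.08)
v2: (-4,-5) → rotate → (5.88160,-2.53117) → ×s → (11.79996,-5.07816) → (11.80,-5.08)
v3: (1,-5) → rotate → (4.55592,2.28989) → ×s → (9.14032,4.59409) → (9.14,4.59)
v4: (4.5,0) → rotate → (-1.19311,4.33895) → ×s → (-2.39368,8.70502) → (-2.39,8.71)
v5: (-2,1.5) → rotate → (-0.91605,-2.32613) → ×s → (-1.83782,-4.66679) → (-1.84,-4.67)

Cross-section at z=1.75: (8.46,-8.08) (11.80,-5.08) (9.14,4.59) (-2.39,8.71) (-1.84,-4.67)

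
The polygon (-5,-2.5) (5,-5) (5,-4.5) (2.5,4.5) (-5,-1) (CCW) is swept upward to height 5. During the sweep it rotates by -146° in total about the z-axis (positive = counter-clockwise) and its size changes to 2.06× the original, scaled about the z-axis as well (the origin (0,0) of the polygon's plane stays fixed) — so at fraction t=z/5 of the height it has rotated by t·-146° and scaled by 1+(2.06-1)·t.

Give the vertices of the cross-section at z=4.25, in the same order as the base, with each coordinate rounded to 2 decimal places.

Cross-section at z=4.25: (1.39,10.54) (-13.20,-2.54) (-12.41,-3.07) (4.42,-8.73) (3.75,8.94)

t = z/height = 4.25/5 = 0.85
s = 1 + (scale-1)·z/height = 1 + (2.06-1)·4.25/5 = 1.901000
θ = twist·z/height = -146°·4.25/5 = -124.1000° = -2.165954 rad
cos θ = -0.560639, sin θ = -0.828060 (intermediates below are computed at full precision and shown rounded to 5 d.p.)
v1: (-5,-2.5) → rotate → (0.73304,5.54190) → ×s → (1.39352,10.53515) → (1.39,10.54)
v2: (5,-5) → rotate → (-6.94350,-1.33711) → ×s → (-13.19959,-2.54184) → (-13.20,-2.54)
v3: (5,-4.5) → rotate → (-6.52947,-1.61743) → ×s → (-12.41252,-3.07473) → (-12.41,-3.07)
v4: (2.5,4.5) → rotate → (2.32467,-4.59303) → ×s → (4.41921,-8.73134) → (4.42,-8.73)
v5: (-5,-1) → rotate → (1.97513,4.70094) → ×s → (3.75473,8.93649) → (3.75,8.94)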